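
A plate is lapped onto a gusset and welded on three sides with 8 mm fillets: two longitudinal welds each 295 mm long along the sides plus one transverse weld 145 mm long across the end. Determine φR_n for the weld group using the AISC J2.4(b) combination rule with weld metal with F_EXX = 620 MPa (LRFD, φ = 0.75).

φR_n ≈ 1160 kN

t_e = 0.707 × 8 = 5.656 mm.
R_nwl = 0.6 × 620 × 5.656 × 590 × 10⁻³ = 1241 kN (longitudinal, 2 welds).
R_nwt = 0.6 × 620 × 5.656 × 145 × 10⁻³ = 305.1 kN (transverse, base value).
(i) R_nwl + R_nwt = 1546 kN; (ii) 0.85 R_nwl + 1.5 R_nwt = 1513 kN.
R_n = max = 1546 kN [governs: (i)]; φR_n = 1160 kN.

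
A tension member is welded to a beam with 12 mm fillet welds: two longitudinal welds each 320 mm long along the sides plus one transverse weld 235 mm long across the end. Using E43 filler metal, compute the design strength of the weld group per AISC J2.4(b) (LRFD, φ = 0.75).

φR_n ≈ 1470 kN

E43XX → F_EXX = 430 MPa.
t_e = 0.707 × 12 = 8.484 mm.
R_nwl = 0.6 × 430 × 8.484 × 640 × 10⁻³ = 1401 kN (longitudinal, 2 welds).
R_nwt = 0.6 × 430 × 8.484 × 235 × 10⁻³ = 514.4 kN (transverse, base value).
(i) R_nwl + R_nwt = 1915 kN; (ii) 0.85 R_nwl + 1.5 R_nwt = 1962 kN.
R_n = max = 1962 kN [governs: (ii)]; φR_n = 1472 kN.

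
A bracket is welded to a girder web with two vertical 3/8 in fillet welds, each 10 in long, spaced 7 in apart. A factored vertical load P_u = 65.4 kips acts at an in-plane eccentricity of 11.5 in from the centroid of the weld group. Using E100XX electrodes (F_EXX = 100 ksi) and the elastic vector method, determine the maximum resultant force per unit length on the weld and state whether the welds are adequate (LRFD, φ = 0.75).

f_max ≈ 13.3 kip/in; NOT adequate

Total weld length L_w = 20 in. Treat welds as unit-width lines.
Polar moment about centroid: J = 2[d³/12 + d(b/2)²] = 2[10³/12 + 10×3.5²] = 411.7 in³.
Direct shear f_v = P/L_w = 65.4 / 20 = 3.27 kip/in (vertical).
Torsion M = P·e = 65.4 × 11.5 = 752.1 kip·in.
Critical point at (x, y) = (3.5, 5) from centroid. f_tx = M·y/J = 9.135 kip/in; f_ty = M·x/J = 6.394 kip/in.
Resultant f_max = √[f_tx² + (f_v + f_ty)²] = √[9.135² + (3.27 + 6.394)²] = 13.3 kip/in.
Capacity per unit length: φr_n = 0.75 × 0.6 × 100 × (0.707 × 0.375) = 11.93 kip/in.
13.3 > 11.93 → NOT adequate.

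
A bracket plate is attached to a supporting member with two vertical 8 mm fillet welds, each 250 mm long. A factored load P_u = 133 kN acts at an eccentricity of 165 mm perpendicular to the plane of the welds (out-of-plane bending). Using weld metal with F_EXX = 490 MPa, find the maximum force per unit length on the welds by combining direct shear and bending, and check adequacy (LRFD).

L_w = 2 × 250 = 500 mm; section modulus (unit throat) S = 2 × L²/6 = 20830 mm².
Direct shear f_v = P/L_w = 133×10³/500 = 266 N/mm.
Moment M = P × e = 133×10³ × 165 = 21945000 N·mm; bending f_b = M/S = 1053 N/mm.
f_max = √(f_v² + f_b²) = √(266² + 1053²) = 1086 N/mm.
φr_n = 0.75 × 0.6 × 490 × (0.707 × 8) = 1247 N/mm → adequate.

f_max ≈ 1090 N/mm; adequate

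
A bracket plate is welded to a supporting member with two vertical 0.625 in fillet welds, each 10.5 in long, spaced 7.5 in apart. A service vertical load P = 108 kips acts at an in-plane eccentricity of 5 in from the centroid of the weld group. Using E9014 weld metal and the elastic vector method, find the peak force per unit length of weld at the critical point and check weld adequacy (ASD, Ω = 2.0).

f_max ≈ 11 kip/in; adequate

E90XX → F_EXX = 90 ksi.
Total weld length L_w = 21 in. Treat welds as unit-width lines.
Polar moment about centroid: J = 2[d³/12 + d(b/2)²] = 2[10.5³/12 + 10.5×3.75²] = 488.2 in³.
Direct shear f_v = P/L_w = 108 / 21 = 5.143 kip/in (vertical).
Torsion M = P·e = 108 × 5 = 540 kip·in.
Critical point at (x, y) = (3.75, 5.25) from centroid. f_tx = M·y/J = 5.806 kip/in; f_ty = M·x/J = 4.147 kip/in.
Resultant f_max = √[f_tx² + (f_v + f_ty)²] = √[5.806² + (5.143 + 4.147)²] = 10.96 kip/in.
Capacity per unit length: r_n/Ω = (1/2.0) × 0.6 × 90 × (0.707 × 0.625) = 11.93 kip/in.
10.96 ≤ 11.93 → adequate.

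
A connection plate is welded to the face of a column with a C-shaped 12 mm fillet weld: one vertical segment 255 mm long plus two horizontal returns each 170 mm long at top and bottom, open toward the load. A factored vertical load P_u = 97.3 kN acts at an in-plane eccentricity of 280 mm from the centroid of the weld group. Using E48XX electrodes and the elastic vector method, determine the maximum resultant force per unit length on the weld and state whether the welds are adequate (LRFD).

E48XX → F_EXX = 480 MPa.
Total weld length L_w = 595 mm. Treat welds as unit-width lines.
Centroid: x̄ = 2×170×85 / 595 = 48.57 mm from the vertical weld.
Polar moment about centroid: J = I_x + I_y = [255³/12 + 2×170×127.5²] + [255×48.57² + 2(170³/12 + 170×36.43²)] = 8781000 mm³.
Direct shear f_v = P/L_w = 97.3×10³ / 595 = 163.5 N/mm (vertical).
Torsion M = P·e = 97.3×10³ × 280 = 27244000 N·mm.
Critical point at (x, y) = (121.4, 127.5) from centroid. f_tx = M·y/J = 395.6 N/mm; f_ty = M·x/J = 376.8 N/mm.
Resultant f_max = √[f_tx² + (f_v + f_ty)²] = √[395.6² + (163.5 + 376.8)²] = 669.6 N/mm.
Capacity per unit length: φr_n = 0.75 × 0.6 × 480 × (0.707 × 12) = 1833 N/mm.
669.6 ≤ 1833 → adequate.

f_max ≈ 670 N/mm; adequate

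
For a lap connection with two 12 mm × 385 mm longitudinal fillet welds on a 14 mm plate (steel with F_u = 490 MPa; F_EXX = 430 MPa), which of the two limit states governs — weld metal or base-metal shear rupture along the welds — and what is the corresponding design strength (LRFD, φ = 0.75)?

t_e = 0.707 × 12 = 8.484 mm; L = 770 mm.
Weld metal: φR_n = 0.75 × 0.6 × 430 × 8.484 × 770 × 10⁻³ = 1264 kN.
Base metal (shear rupture): φR_n = 0.75 × 0.6 × 490 × 14 × 770 × 10⁻³ = 2377 kN.
Governing: weld metal.

φR_n ≈ 1260 kN (weld metal governs)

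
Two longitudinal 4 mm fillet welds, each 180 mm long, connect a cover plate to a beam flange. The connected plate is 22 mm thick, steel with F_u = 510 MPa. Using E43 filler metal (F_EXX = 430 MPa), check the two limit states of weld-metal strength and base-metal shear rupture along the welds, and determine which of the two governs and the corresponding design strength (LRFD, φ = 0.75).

φR_n ≈ 197 kN (weld metal governs)

t_e = 0.707 × 4 = 2.828 mm; L = 360 mm.
Weld metal: φR_n = 0.75 × 0.6 × 430 × 2.828 × 360 × 10⁻³ = 197 kN.
Base metal (shear rupture): φR_n = 0.75 × 0.6 × 510 × 22 × 360 × 10⁻³ = 1818 kN.
Governing: weld metal.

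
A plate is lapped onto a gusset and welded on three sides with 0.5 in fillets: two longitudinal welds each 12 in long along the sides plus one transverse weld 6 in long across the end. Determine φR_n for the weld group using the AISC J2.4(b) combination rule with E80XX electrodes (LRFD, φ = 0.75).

E80XX → F_EXX = 80 ksi.
t_e = 0.707 × 0.5 = 0.3535 in.
R_nwl = 0.6 × 80 × 0.3535 × 24 = 407.2 kip (longitudinal, 2 welds).
R_nwt = 0.6 × 80 × 0.3535 × 6 = 101.8 kip (transverse, base value).
(i) R_nwl + R_nwt = 509 kip; (ii) 0.85 R_nwl + 1.5 R_nwt = 498.9 kip.
R_n = max = 509 kip [governs: (i)]; φR_n = 381.8 kip.

φR_n ≈ 382 kip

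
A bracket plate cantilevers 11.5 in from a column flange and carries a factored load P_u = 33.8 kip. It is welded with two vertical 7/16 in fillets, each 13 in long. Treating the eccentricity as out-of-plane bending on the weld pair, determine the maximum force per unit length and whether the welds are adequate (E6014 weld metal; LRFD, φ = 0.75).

E60XX → F_EXX = 60 ksi.
L_w = 2 × 13 = 26 in; section modulus (unit throat) S = 2 × L²/6 = 56.33 in².
Direct shear f_v = P/L_w = 33.8/26 = 1.3 kip/in.
Moment M = P × e = 33.8 × 11.5 = 388.7 kip·in; bending f_b = M/S = 6.9 kip/in.
f_max = √(f_v² + f_b²) = √(1.3² + 6.9²) = 7.021 kip/in.
φr_n = 0.75 × 0.6 × 60 × (0.707 × 0.4375) = 8.351 kip/in → adequate.

f_max ≈ 7.02 kip/in; adequate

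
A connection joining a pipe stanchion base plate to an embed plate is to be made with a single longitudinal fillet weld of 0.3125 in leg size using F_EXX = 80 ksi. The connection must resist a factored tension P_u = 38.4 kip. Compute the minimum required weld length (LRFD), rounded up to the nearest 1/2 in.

Throat t_e = 0.707 × 0.3125 = 0.2209 in.
φr_n = 0.75 × 0.6 × 80 × 0.2209 = 7.954 kip/in.
L_req = P_u / φr_n = 38.4 / 7.954 = 4.828 in total.
Round up → use L = 5 in.

L = 5 in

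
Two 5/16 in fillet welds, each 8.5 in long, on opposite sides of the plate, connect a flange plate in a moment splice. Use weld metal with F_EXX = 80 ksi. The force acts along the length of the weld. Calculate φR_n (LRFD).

φR_n ≈ 135 kips

Effective throat t_e = 0.707 × 0.3125 = 0.2209 in.
Total length L = 17 in; A_we = 0.2209 × 17 = 3.756 in².
F_nw = 0.6 F_EXX = 0.6 × 80 = 48 ksi.
φR_n = 0.75 × 48 × 3.756 = 135.2 kips.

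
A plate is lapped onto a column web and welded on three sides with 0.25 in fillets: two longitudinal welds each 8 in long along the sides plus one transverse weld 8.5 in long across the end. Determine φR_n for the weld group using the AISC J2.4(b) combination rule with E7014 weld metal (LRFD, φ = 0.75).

E70XX → F_EXX = 70 ksi.
t_e = 0.707 × 0.25 = 0.1767 in.
R_nwl = 0.6 × 70 × 0.1767 × 16 = 118.8 kip (longitudinal, 2 welds).
R_nwt = 0.6 × 70 × 0.1767 × 8.5 = 63.1 kip (transverse, base value).
(i) R_nwl + R_nwt = 181.9 kip; (ii) 0.85 R_nwl + 1.5 R_nwt = 195.6 kip.
R_n = max = 195.6 kip [governs: (ii)]; φR_n = 146.7 kip.

φR_n ≈ 147 kip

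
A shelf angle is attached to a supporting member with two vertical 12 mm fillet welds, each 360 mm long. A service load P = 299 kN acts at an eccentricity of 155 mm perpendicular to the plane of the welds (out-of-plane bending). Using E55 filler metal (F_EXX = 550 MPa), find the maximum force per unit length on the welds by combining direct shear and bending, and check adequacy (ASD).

L_w = 2 × 360 = 720 mm; section modulus (unit throat) S = 2 × L²/6 = 43200 mm².
Direct shear f_v = P/L_w = 299×10³/720 = 415.3 N/mm.
Moment M = P × e = 299×10³ × 155 = 46345000 N·mm; bending f_b = M/S = 1073 N/mm.
f_max = √(f_v² + f_b²) = √(415.3² + 1073²) = 1150 N/mm.
r_n/Ω = (1/2.0) × 0.6 × 550 × (0.707 × 12) = 1400 N/mm → adequate.

f_max ≈ 1150 N/mm; adequate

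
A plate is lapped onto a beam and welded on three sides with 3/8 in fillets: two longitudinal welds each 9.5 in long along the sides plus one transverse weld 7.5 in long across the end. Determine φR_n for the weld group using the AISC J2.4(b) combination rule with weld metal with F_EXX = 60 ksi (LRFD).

φR_n ≈ 196 kips

t_e = 0.707 × 0.375 = 0.2651 in.
R_nwl = 0.6 × 60 × 0.2651 × 19 = 181.3 kips (longitudinal, 2 welds).
R_nwt = 0.6 × 60 × 0.2651 × 7.5 = 71.58 kips (transverse, base value).
(i) R_nwl + R_nwt = 252.9 kips; (ii) 0.85 R_nwl + 1.5 R_nwt = 261.5 kips.
R_n = max = 261.5 kips [governs: (ii)]; φR_n = 196.1 kips.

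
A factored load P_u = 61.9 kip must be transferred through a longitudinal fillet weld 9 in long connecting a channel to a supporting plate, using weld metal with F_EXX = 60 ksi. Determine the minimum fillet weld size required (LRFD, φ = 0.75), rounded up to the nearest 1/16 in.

Total weld length L = 9 in.
Required throat t_e = P_u / (φ × 0.6 F_EXX × L) = 61.9 / (0.75 × 0.6 × 60 × 9) = 0.2547 in.
Required leg w = t_e / 0.707 = 0.3603 in → use 3/8 in.

w = 3/8 in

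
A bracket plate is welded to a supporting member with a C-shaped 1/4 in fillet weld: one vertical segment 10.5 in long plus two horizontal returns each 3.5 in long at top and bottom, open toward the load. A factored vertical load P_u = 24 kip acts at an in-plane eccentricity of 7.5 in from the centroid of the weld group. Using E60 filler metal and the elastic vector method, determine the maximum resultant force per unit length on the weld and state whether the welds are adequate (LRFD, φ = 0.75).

f_max ≈ 4.28 kip/in; adequate

E60XX → F_EXX = 60 ksi.
Total weld length L_w = 17.5 in. Treat welds as unit-width lines.
Centroid: x̄ = 2×3.5×1.75 / 17.5 = 0.7 in from the vertical weld.
Polar moment about centroid: J = I_x + I_y = [10.5³/12 + 2×3.5×5.25²] + [10.5×0.7² + 2(3.5³/12 + 3.5×1.05²)] = 309.4 in³.
Direct shear f_v = P/L_w = 24 / 17.5 = 1.371 kip/in (vertical).
Torsion M = P·e = 24 × 7.5 = 180 kip·in.
Critical point at (x, y) = (2.8, 5.25) from centroid. f_tx = M·y/J = 3.054 kip/in; f_ty = M·x/J = 1.629 kip/in.
Resultant f_max = √[f_tx² + (f_v + f_ty)²] = √[3.054² + (1.371 + 1.629)²] = 4.281 kip/in.
Capacity per unit length: φr_n = 0.75 × 0.6 × 60 × (0.707 × 0.25) = 4.772 kip/in.
4.281 ≤ 4.772 → adequate.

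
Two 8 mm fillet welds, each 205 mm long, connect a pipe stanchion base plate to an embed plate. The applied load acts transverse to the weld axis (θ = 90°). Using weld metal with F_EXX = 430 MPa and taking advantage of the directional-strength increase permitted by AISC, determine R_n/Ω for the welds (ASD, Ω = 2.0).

R_n/Ω ≈ 449 kN

t_e = 0.707 × 8 = 5.656 mm; A_we = 5.656 × 410 = 2319 mm².
Directional factor: 1.0 + 0.5 sin^1.5(90°) = 1.5.
F_nw = 0.6 × 430 × 1.5 = 387 MPa.
R_n/Ω = (387 × 2319) / 2.0 × 10⁻³ = 448.7 kN.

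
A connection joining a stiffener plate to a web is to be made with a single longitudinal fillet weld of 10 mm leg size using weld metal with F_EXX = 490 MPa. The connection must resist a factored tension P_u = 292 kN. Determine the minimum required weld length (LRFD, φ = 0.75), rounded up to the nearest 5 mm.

L = 190 mm

Throat t_e = 0.707 × 10 = 7.07 mm.
φr_n = 0.75 × 0.6 × 490 × 7.07 × 10⁻³ = 1.559 kN/mm.
L_req = P_u / φr_n = 292 / 1.559 = 187.3 mm total.
Round up → use L = 190 mm.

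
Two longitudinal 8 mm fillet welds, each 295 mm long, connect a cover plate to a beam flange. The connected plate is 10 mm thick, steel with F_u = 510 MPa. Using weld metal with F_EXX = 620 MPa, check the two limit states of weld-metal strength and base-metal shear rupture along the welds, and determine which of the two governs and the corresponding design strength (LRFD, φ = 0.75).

t_e = 0.707 × 8 = 5.656 mm; L = 590 mm.
Weld metal: φR_n = 0.75 × 0.6 × 620 × 5.656 × 590 × 10⁻³ = 931 kN.
Base metal (shear rupture): φR_n = 0.75 × 0.6 × 510 × 10 × 590 × 10⁻³ = 1354 kN.
Governing: weld metal.

φR_n ≈ 931 kN (weld metal governs)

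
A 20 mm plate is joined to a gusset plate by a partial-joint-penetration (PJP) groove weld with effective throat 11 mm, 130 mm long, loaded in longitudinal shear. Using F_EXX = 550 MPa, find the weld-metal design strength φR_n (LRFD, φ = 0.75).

φR_n ≈ 354 kN

Effective throat (given) t_e = 11 mm.
A_we = 11 × 130 = 1430 mm².
F_nw = 0.6 F_EXX = 330 MPa.
φR_n = 0.75 × 330 × 1430 × 10⁻³ = 353.9 kN.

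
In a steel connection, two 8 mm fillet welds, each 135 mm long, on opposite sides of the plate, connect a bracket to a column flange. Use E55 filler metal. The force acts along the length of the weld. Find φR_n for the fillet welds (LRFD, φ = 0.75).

E55XX → F_EXX = 550 MPa.
Effective throat t_e = 0.707 × 8 = 5.656 mm.
Total length L = 270 mm; A_we = 5.656 × 270 = 1527 mm².
F_nw = 0.6 F_EXX = 0.6 × 550 = 330 MPa.
φR_n = 0.75 × 330 × 1527 × 10⁻³ = 378 kN.

φR_n ≈ 378 kN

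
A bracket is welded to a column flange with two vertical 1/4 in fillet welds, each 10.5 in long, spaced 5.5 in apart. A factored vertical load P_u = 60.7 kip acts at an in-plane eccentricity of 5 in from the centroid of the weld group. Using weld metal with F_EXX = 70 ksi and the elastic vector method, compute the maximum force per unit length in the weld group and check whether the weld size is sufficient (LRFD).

Total weld length L_w = 21 in. Treat welds as unit-width lines.
Polar moment about centroid: J = 2[d³/12 + d(b/2)²] = 2[10.5³/12 + 10.5×2.75²] = 351.8 in³.
Direct shear f_v = P/L_w = 60.7 / 21 = 2.89 kip/in (vertical).
Torsion M = P·e = 60.7 × 5 = 303.5 kip·in.
Critical point at (x, y) = (2.75, 5.25) from centroid. f_tx = M·y/J = 4.53 kip/in; f_ty = M·x/J = 2.373 kip/in.
Resultant f_max = √[f_tx² + (f_v + f_ty)²] = √[4.53² + (2.89 + 2.373)²] = 6.944 kip/in.
Capacity per unit length: φr_n = 0.75 × 0.6 × 70 × (0.707 × 0.25) = 5.568 kip/in.
6.944 > 5.568 → NOT adequate.

f_max ≈ 6.94 kip/in; NOT adequate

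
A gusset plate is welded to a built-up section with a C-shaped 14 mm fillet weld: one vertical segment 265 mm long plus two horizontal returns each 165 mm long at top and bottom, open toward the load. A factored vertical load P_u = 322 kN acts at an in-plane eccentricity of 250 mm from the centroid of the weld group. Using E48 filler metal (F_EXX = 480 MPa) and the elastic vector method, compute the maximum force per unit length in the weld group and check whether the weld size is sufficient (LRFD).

f_max ≈ 1980 N/mm; adequate

Total weld length L_w = 595 mm. Treat welds as unit-width lines.
Centroid: x̄ = 2×165×82.5 / 595 = 45.76 mm from the vertical weld.
Polar moment about centroid: J = I_x + I_y = [265³/12 + 2×165×132.5²] + [265×45.76² + 2(165³/12 + 165×36.74²)] = 9093000 mm³.
Direct shear f_v = P/L_w = 322×10³ / 595 = 541.2 N/mm (vertical).
Torsion M = P·e = 322×10³ × 250 = 80500000 N·mm.
Critical point at (x, y) = (119.2, 132.5) from centroid. f_tx = M·y/J = 1173 N/mm; f_ty = M·x/J = 1056 N/mm.
Resultant f_max = √[f_tx² + (f_v + f_ty)²] = √[1173² + (541.2 + 1056)²] = 1981 N/mm.
Capacity per unit length: φr_n = 0.75 × 0.6 × 480 × (0.707 × 14) = 2138 N/mm.
1981 ≤ 2138 → adequate.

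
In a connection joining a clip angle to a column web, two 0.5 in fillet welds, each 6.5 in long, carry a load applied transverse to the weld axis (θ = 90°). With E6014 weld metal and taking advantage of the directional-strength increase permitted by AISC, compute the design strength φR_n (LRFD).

E60XX → F_EXX = 60 ksi.
t_e = 0.707 × 0.5 = 0.3535 in; A_we = 0.3535 × 13 = 4.595 in².
Directional factor: 1.0 + 0.5 sin^1.5(90°) = 1.5.
F_nw = 0.6 × 60 × 1.5 = 54 ksi.
φR_n = 0.75 × 54 × 4.595 = 186.1 kips.

φR_n ≈ 186 kips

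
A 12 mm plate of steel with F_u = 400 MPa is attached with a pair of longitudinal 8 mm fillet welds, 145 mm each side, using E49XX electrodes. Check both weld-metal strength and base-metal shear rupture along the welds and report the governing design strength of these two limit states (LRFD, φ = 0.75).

φR_n ≈ 362 kN (weld metal governs)

E49XX → F_EXX = 490 MPa.
t_e = 0.707 × 8 = 5.656 mm; L = 290 mm.
Weld metal: φR_n = 0.75 × 0.6 × 490 × 5.656 × 290 × 10⁻³ = 361.7 kN.
Base metal (shear rupture): φR_n = 0.75 × 0.6 × 400 × 12 × 290 × 10⁻³ = 626.4 kN.
Governing: weld metal.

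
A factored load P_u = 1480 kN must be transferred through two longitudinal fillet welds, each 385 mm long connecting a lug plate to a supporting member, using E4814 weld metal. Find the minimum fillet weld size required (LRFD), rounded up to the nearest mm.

w = 13 mm

E48XX → F_EXX = 480 MPa.
Total weld length L = 770 mm.
Required throat t_e = P_u / (φ × 0.6 F_EXX × L) = 1480 / (0.75 × 0.6 × 480 × 770 × 10⁻³) = 8.899 mm.
Required leg w = t_e / 0.707 = 12.59 mm → use 13 mm.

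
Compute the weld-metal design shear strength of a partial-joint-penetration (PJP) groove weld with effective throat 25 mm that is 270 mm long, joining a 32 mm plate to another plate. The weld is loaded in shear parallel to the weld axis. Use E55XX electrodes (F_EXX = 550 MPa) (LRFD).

Effective throat (given) t_e = 25 mm.
A_we = 25 × 270 = 6750 mm².
F_nw = 0.6 F_EXX = 330 MPa.
φR_n = 0.75 × 330 × 6750 × 10⁻³ = 1671 kN.

φR_n ≈ 1670 kN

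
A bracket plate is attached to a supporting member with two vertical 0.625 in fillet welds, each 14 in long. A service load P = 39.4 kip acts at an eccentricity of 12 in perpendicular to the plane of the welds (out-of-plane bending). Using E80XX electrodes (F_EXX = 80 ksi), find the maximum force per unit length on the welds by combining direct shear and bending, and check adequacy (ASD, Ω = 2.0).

f_max ≈ 7.37 kip/in; adequate

L_w = 2 × 14 = 28 in; section modulus (unit throat) S = 2 × L²/6 = 65.33 in².
Direct shear f_v = P/L_w = 39.4/28 = 1.407 kip/in.
Moment M = P × e = 39.4 × 12 = 472.8 kip·in; bending f_b = M/S = 7.237 kip/in.
f_max = √(f_v² + f_b²) = √(1.407² + 7.237²) = 7.372 kip/in.
r_n/Ω = (1/2.0) × 0.6 × 80 × (0.707 × 0.625) = 10.6 kip/in → adequate.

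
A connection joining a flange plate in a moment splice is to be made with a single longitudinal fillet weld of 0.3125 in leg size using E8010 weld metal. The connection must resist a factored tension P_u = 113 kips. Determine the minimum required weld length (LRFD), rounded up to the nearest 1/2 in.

L = 14.5 in

E80XX → F_EXX = 80 ksi.
Throat t_e = 0.707 × 0.3125 = 0.2209 in.
φr_n = 0.75 × 0.6 × 80 × 0.2209 = 7.954 kips/in.
L_req = P_u / φr_n = 113 / 7.954 = 14.21 in total.
Round up → use L = 14.5 in.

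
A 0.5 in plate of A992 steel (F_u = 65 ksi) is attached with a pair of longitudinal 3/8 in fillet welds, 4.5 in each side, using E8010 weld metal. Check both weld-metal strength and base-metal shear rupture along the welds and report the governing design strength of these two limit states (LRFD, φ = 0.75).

φR_n ≈ 85.9 kips (weld metal governs)

E80XX → F_EXX = 80 ksi.
t_e = 0.707 × 0.375 = 0.2651 in; L = 9 in.
Weld metal: φR_n = 0.75 × 0.6 × 80 × 0.2651 × 9 = 85.9 kips.
Base metal (shear rupture): φR_n = 0.75 × 0.6 × 65 × 0.5 × 9 = 131.6 kips.
Governing: weld metal.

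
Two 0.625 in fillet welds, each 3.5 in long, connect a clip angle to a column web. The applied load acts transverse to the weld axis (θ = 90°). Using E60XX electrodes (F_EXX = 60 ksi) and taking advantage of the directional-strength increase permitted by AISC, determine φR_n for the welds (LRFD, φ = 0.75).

t_e = 0.707 × 0.625 = 0.4419 in; A_we = 0.4419 × 7 = 3.093 in².
Directional factor: 1.0 + 0.5 sin^1.5(90°) = 1.5.
F_nw = 0.6 × 60 × 1.5 = 54 ksi.
φR_n = 0.75 × 54 × 3.093 = 125.3 kips.

φR_n ≈ 125 kips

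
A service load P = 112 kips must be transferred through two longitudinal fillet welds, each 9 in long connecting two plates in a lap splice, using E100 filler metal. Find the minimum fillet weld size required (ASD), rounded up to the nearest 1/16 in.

w = 5/16 in

E100XX → F_EXX = 100 ksi.
Total weld length L = 18 in.
Required throat t_e = P × Ω / (0.6 F_EXX × L) = 112 × 2.0 / (0.6 × 100 × 18) = 0.2074 in.
Required leg w = t_e / 0.707 = 0.2934 in → use 5/16 in.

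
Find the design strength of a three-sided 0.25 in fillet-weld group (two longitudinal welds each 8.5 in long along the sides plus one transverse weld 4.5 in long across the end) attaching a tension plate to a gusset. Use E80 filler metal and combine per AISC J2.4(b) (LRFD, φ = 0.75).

φR_n ≈ 137 kip

E80XX → F_EXX = 80 ksi.
t_e = 0.707 × 0.25 = 0.1767 in.
R_nwl = 0.6 × 80 × 0.1767 × 17 = 144.2 kip (longitudinal, 2 welds).
R_nwt = 0.6 × 80 × 0.1767 × 4.5 = 38.18 kip (transverse, base value).
(i) R_nwl + R_nwt = 182.4 kip; (ii) 0.85 R_nwl + 1.5 R_nwt = 179.9 kip.
R_n = max = 182.4 kip [governs: (i)]; φR_n = 136.8 kip.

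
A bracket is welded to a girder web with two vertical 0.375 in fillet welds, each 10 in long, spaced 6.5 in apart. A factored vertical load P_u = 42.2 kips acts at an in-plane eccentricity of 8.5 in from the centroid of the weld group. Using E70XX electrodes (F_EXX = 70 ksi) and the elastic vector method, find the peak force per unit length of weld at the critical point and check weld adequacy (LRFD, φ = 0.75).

f_max ≈ 7.04 kip/in; adequate

Total weld length L_w = 20 in. Treat welds as unit-width lines.
Polar moment about centroid: J = 2[d³/12 + d(b/2)²] = 2[10³/12 + 10×3.25²] = 377.9 in³.
Direct shear f_v = P/L_w = 42.2 / 20 = 2.11 kip/in (vertical).
Torsion M = P·e = 42.2 × 8.5 = 358.7 kip·in.
Critical point at (x, y) = (3.25, 5) from centroid. f_tx = M·y/J = 4.746 kip/in; f_ty = M·x/J = 3.085 kip/in.
Resultant f_max = √[f_tx² + (f_v + f_ty)²] = √[4.746² + (2.11 + 3.085)²] = 7.036 kip/in.
Capacity per unit length: φr_n = 0.75 × 0.6 × 70 × (0.707 × 0.375) = 8.351 kip/in.
7.036 ≤ 8.351 → adequate.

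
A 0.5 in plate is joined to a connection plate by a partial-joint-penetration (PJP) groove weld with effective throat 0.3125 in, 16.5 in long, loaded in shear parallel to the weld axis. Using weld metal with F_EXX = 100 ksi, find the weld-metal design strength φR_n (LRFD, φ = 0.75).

Effective throat (given) t_e = 0.3125 in.
A_we = 0.3125 × 16.5 = 5.156 in².
F_nw = 0.6 F_EXX = 60 ksi.
φR_n = 0.75 × 60 × 5.156 = 232 kips.

φR_n ≈ 232 kips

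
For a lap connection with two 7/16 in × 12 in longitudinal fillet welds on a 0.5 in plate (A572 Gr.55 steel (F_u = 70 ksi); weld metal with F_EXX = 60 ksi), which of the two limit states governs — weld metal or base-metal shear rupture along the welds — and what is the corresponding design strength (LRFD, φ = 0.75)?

t_e = 0.707 × 0.4375 = 0.3093 in; L = 24 in.
Weld metal: φR_n = 0.75 × 0.6 × 60 × 0.3093 × 24 = 200.4 kip.
Base metal (shear rupture): φR_n = 0.75 × 0.6 × 70 × 0.5 × 24 = 378 kip.
Governing: weld metal.

φR_n ≈ 200 kip (weld metal governs)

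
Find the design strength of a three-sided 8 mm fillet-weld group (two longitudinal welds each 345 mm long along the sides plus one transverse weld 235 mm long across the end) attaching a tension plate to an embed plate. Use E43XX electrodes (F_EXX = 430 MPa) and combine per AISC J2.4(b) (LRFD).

t_e = 0.707 × 8 = 5.656 mm.
R_nwl = 0.6 × 430 × 5.656 × 690 × 10⁻³ = 1007 kN (longitudinal, 2 welds).
R_nwt = 0.6 × 430 × 5.656 × 235 × 10⁻³ = 342.9 kN (transverse, base value).
(i) R_nwl + R_nwt = 1350 kN; (ii) 0.85 R_nwl + 1.5 R_nwt = 1370 kN.
R_n = max = 1370 kN [governs: (ii)]; φR_n = 1028 kN.

φR_n ≈ 1030 kN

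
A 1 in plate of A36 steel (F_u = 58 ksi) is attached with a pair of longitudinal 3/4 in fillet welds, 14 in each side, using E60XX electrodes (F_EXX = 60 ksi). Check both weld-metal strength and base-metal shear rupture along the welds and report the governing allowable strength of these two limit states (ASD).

t_e = 0.707 × 0.75 = 0.5302 in; L = 28 in.
Weld metal: R_n/Ω = (1/2.0) × 0.6 × 60 × 0.5302 × 28 = 267.2 kip.
Base metal (shear rupture): R_n/Ω = (1/2.0) × 0.6 × 58 × 1 × 28 = 487.2 kip.
Governing: weld metal.

R_n/Ω ≈ 267 kip (weld metal governs)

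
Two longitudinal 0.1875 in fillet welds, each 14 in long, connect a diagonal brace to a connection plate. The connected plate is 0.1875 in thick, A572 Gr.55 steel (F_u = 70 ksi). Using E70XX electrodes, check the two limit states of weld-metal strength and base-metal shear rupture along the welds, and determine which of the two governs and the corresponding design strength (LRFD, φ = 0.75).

E70XX → F_EXX = 70 ksi.
t_e = 0.707 × 0.1875 = 0.1326 in; L = 28 in.
Weld metal: φR_n = 0.75 × 0.6 × 70 × 0.1326 × 28 = 116.9 kip.
Base metal (shear rupture): φR_n = 0.75 × 0.6 × 70 × 0.1875 × 28 = 165.4 kip.
Governing: weld metal.

φR_n ≈ 117 kip (weld metal governs)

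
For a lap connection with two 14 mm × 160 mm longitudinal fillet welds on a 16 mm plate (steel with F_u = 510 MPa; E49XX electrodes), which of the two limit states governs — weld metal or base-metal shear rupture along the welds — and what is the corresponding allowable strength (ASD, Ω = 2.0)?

E49XX → F_EXX = 490 MPa.
t_e = 0.707 × 14 = 9.898 mm; L = 320 mm.
Weld metal: R_n/Ω = (1/2.0) × 0.6 × 490 × 9.898 × 320 × 10⁻³ = 465.6 kN.
Base metal (shear rupture): R_n/Ω = (1/2.0) × 0.6 × 510 × 16 × 320 × 10⁻³ = 783.4 kN.
Governing: weld metal.

R_n/Ω ≈ 466 kN (weld metal governs)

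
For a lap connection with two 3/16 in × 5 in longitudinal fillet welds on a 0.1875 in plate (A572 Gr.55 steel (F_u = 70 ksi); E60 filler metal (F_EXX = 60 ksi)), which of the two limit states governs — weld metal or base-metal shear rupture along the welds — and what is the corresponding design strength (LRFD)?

t_e = 0.707 × 0.1875 = 0.1326 in; L = 10 in.
Weld metal: φR_n = 0.75 × 0.6 × 60 × 0.1326 × 10 = 35.79 kip.
Base metal (shear rupture): φR_n = 0.75 × 0.6 × 70 × 0.1875 × 10 = 59.06 kip.
Governing: weld metal.

φR_n ≈ 35.8 kip (weld metal governs)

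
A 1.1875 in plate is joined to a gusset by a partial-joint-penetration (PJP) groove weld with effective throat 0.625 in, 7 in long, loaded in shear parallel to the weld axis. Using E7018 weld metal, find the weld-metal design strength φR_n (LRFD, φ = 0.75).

φR_n ≈ 138 kips

E70XX → F_EXX = 70 ksi.
Effective throat (given) t_e = 0.625 in.
A_we = 0.625 × 7 = 4.375 in².
F_nw = 0.6 F_EXX = 42 ksi.
φR_n = 0.75 × 42 × 4.375 = 137.8 kips.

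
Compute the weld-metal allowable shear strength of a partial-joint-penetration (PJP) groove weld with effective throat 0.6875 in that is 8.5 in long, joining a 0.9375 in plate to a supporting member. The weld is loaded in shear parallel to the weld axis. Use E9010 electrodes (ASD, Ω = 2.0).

E90XX → F_EXX = 90 ksi.
Effective throat (given) t_e = 0.6875 in.
A_we = 0.6875 × 8.5 = 5.844 in².
F_nw = 0.6 F_EXX = 54 ksi.
R_n/Ω = (54 × 5.844) / 2.0 = 157.8 kip.

R_n/Ω ≈ 158 kip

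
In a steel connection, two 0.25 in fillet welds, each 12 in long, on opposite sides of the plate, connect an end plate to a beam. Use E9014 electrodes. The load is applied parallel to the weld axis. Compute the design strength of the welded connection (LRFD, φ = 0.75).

E90XX → F_EXX = 90 ksi.
Effective throat t_e = 0.707 × 0.25 = 0.1767 in.
Total length L = 24 in; A_we = 0.1767 × 24 = 4.242 in².
F_nw = 0.6 F_EXX = 0.6 × 90 = 54 ksi.
φR_n = 0.75 × 54 × 4.242 = 171.8 kips.

φR_n ≈ 172 kips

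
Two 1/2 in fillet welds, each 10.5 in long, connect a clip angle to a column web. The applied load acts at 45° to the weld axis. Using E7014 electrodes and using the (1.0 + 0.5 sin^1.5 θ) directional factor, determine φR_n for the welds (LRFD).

E70XX → F_EXX = 70 ksi.
t_e = 0.707 × 0.5 = 0.3535 in; A_we = 0.3535 × 21 = 7.423 in².
Directional factor: 1.0 + 0.5 sin^1.5(45°) = 1.297.
F_nw = 0.6 × 70 × 1.297 = 54.49 ksi.
φR_n = 0.75 × 54.49 × 7.423 = 303.4 kips.

φR_n ≈ 303 kips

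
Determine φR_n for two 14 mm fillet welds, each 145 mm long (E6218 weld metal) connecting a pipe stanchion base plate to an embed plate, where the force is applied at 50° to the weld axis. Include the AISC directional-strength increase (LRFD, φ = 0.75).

φR_n ≈ 1070 kN

E62XX → F_EXX = 620 MPa.
t_e = 0.707 × 14 = 9.898 mm; A_we = 9.898 × 290 = 2870 mm².
Directional factor: 1.0 + 0.5 sin^1.5(50°) = 1.335.
F_nw = 0.6 × 620 × 1.335 = 496.7 MPa.
φR_n = 0.75 × 496.7 × 2870 × 10⁻³ = 1069 kN.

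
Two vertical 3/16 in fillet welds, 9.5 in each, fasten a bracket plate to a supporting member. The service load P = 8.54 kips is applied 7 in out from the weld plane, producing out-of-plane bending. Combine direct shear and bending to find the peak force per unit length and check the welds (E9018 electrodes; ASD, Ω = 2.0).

f_max ≈ 2.04 kip/in; adequate

E90XX → F_EXX = 90 ksi.
L_w = 2 × 9.5 = 19 in; section modulus (unit throat) S = 2 × L²/6 = 30.08 in².
Direct shear f_v = P/L_w = 8.54/19 = 0.4495 kip/in.
Moment M = P × e = 8.54 × 7 = 59.78 kip·in; bending f_b = M/S = 1.987 kip/in.
f_max = √(f_v² + f_b²) = √(0.4495² + 1.987²) = 2.037 kip/in.
r_n/Ω = (1/2.0) × 0.6 × 90 × (0.707 × 0.1875) = 3.579 kip/in → adequate.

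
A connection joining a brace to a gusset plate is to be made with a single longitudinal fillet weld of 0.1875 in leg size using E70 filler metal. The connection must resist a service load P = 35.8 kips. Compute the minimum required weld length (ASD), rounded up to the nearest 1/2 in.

L = 13 in

E70XX → F_EXX = 70 ksi.
Throat t_e = 0.707 × 0.1875 = 0.1326 in.
r_n/Ω = (0.6 × 70 × 0.1326) / 2.0 = 2.784 kip/in.
L_req = P / (r_n/Ω) = 35.8 / 2.784 = 12.86 in total.
Round up → use L = 13 in.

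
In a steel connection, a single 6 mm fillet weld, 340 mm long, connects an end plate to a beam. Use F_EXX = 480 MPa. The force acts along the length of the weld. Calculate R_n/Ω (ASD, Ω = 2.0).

Effective throat t_e = 0.707 × 6 = 4.242 mm.
Total length L = 340 mm; A_we = 4.242 × 340 = 1442 mm².
F_nw = 0.6 F_EXX = 0.6 × 480 = 288 MPa.
R_n = 288 × 1442 × 10⁻³ = 415.4 kN; R_n/Ω = 415.4/2.0 = 207.7 kN.

R_n/Ω ≈ 208 kN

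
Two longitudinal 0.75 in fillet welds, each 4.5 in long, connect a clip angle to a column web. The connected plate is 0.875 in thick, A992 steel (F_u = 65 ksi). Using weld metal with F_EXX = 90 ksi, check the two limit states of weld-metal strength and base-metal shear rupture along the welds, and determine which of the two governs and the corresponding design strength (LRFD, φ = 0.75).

t_e = 0.707 × 0.75 = 0.5302 in; L = 9 in.
Weld metal: φR_n = 0.75 × 0.6 × 90 × 0.5302 × 9 = 193.3 kips.
Base metal (shear rupture): φR_n = 0.75 × 0.6 × 65 × 0.875 × 9 = 230.3 kips.
Governing: weld metal.

φR_n ≈ 193 kips (weld metal governs)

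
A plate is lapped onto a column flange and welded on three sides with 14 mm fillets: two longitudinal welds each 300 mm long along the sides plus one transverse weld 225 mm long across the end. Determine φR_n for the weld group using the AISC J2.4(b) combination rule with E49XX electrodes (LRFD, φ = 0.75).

φR_n ≈ 1850 kN

E49XX → F_EXX = 490 MPa.
t_e = 0.707 × 14 = 9.898 mm.
R_nwl = 0.6 × 490 × 9.898 × 600 × 10⁻³ = 1746 kN (longitudinal, 2 welds).
R_nwt = 0.6 × 490 × 9.898 × 225 × 10⁻³ = 654.8 kN (transverse, base value).
(i) R_nwl + R_nwt = 2401 kN; (ii) 0.85 R_nwl + 1.5 R_nwt = 2466 kN.
R_n = max = 2466 kN [governs: (ii)]; φR_n = 1850 kN.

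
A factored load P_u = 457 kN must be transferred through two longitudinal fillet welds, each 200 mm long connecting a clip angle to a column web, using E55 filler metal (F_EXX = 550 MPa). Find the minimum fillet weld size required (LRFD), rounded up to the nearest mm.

w = 7 mm

Total weld length L = 400 mm.
Required throat t_e = P_u / (φ × 0.6 F_EXX × L) = 457 / (0.75 × 0.6 × 550 × 400 × 10⁻³) = 4.616 mm.
Required leg w = t_e / 0.707 = 6.529 mm → use 7 mm.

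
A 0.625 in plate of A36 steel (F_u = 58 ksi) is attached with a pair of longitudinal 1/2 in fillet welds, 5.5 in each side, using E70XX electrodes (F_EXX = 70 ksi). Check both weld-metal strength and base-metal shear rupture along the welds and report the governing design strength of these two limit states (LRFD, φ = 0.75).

t_e = 0.707 × 0.5 = 0.3535 in; L = 11 in.
Weld metal: φR_n = 0.75 × 0.6 × 70 × 0.3535 × 11 = 122.5 kip.
Base metal (shear rupture): φR_n = 0.75 × 0.6 × 58 × 0.625 × 11 = 179.4 kip.
Governing: weld metal.

φR_n ≈ 122 kip (weld metal governs)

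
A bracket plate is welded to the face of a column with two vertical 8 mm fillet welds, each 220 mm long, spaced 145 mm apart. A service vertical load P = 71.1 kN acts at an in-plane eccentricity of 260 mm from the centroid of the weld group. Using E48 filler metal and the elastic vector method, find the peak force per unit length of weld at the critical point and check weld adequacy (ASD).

f_max ≈ 698 N/mm; adequate

E48XX → F_EXX = 480 MPa.
Total weld length L_w = 440 mm. Treat welds as unit-width lines.
Polar moment about centroid: J = 2[d³/12 + d(b/2)²] = 2[220³/12 + 220×72.5²] = 4087000 mm³.
Direct shear f_v = P/L_w = 71.1×10³ / 440 = 161.6 N/mm (vertical).
Torsion M = P·e = 71.1×10³ × 260 = 18486000 N·mm.
Critical point at (x, y) = (72.5, 110) from centroid. f_tx = M·y/J = 497.5 N/mm; f_ty = M·x/J = 327.9 N/mm.
Resultant f_max = √[f_tx² + (f_v + f_ty)²] = √[497.5² + (161.6 + 327.9)²] = 697.9 N/mm.
Capacity per unit length: r_n/Ω = (1/2.0) × 0.6 × 480 × (0.707 × 8) = 814.5 N/mm.
697.9 ≤ 814.5 → adequate.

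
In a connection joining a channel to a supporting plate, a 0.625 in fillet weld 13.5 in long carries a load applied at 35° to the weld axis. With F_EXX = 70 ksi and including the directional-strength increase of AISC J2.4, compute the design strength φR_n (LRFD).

φR_n ≈ 229 kips

t_e = 0.707 × 0.625 = 0.4419 in; A_we = 0.4419 × 13.5 = 5.965 in².
Directional factor: 1.0 + 0.5 sin^1.5(35°) = 1.217.
F_nw = 0.6 × 70 × 1.217 = 51.12 ksi.
φR_n = 0.75 × 51.12 × 5.965 = 228.7 kips.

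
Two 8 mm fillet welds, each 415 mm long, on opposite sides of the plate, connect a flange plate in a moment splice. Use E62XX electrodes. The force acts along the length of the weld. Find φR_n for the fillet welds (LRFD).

E62XX → F_EXX = 620 MPa.
Effective throat t_e = 0.707 × 8 = 5.656 mm.
Total length L = 830 mm; A_we = 5.656 × 830 = 4694 mm².
F_nw = 0.6 F_EXX = 0.6 × 620 = 372 MPa.
φR_n = 0.75 × 372 × 4694 × 10⁻³ = 1310 kN.

φR_n ≈ 1310 kN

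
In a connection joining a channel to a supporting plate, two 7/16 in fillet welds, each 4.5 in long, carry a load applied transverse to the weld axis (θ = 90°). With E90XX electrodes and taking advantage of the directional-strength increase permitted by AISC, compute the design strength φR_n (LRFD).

φR_n ≈ 169 kips

E90XX → F_EXX = 90 ksi.
t_e = 0.707 × 0.4375 = 0.3093 in; A_we = 0.3093 × 9 = 2.784 in².
Directional factor: 1.0 + 0.5 sin^1.5(90°) = 1.5.
F_nw = 0.6 × 90 × 1.5 = 81 ksi.
φR_n = 0.75 × 81 × 2.784 = 169.1 kips.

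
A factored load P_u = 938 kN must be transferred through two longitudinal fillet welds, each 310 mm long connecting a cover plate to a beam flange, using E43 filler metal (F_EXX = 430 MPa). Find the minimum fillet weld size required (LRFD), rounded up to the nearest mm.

Total weld length L = 620 mm.
Required throat t_e = P_u / (φ × 0.6 F_EXX × L) = 938 / (0.75 × 0.6 × 430 × 620 × 10⁻³) = 7.819 mm.
Required leg w = t_e / 0.707 = 11.06 mm → use 12 mm.

w = 12 mm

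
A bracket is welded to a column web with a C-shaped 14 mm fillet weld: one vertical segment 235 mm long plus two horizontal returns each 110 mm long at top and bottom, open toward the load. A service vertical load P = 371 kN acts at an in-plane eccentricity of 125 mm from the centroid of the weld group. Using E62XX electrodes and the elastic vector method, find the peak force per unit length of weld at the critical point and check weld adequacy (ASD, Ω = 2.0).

E62XX → F_EXX = 620 MPa.
Total weld length L_w = 455 mm. Treat welds as unit-width lines.
Centroid: x̄ = 2×110×55 / 455 = 26.59 mm from the vertical weld.
Polar moment about centroid: J = I_x + I_y = [235³/12 + 2×110×117.5²] + [235×26.59² + 2(110³/12 + 110×28.41²)] = 4684000 mm³.
Direct shear f_v = P/L_w = 371×10³ / 455 = 815.4 N/mm (vertical).
Torsion M = P·e = 371×10³ × 125 = 46375000 N·mm.
Critical point at (x, y) = (83.41, 117.5) from centroid. f_tx = M·y/J = 1163 N/mm; f_ty = M·x/J = 825.7 N/mm.
Resultant f_max = √[f_tx² + (f_v + f_ty)²] = √[1163² + (815.4 + 825.7)²] = 2012 N/mm.
Capacity per unit length: r_n/Ω = (1/2.0) × 0.6 × 620 × (0.707 × 14) = 1841 N/mm.
2012 > 1841 → NOT adequate.

f_max ≈ 2010 N/mm; NOT adequate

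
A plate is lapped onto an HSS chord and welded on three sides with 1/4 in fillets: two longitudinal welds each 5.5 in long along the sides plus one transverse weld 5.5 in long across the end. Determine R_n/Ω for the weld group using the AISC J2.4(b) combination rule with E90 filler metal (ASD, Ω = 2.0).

R_n/Ω ≈ 84 kips

E90XX → F_EXX = 90 ksi.
t_e = 0.707 × 0.25 = 0.1767 in.
R_nwl = 0.6 × 90 × 0.1767 × 11 = 105 kips (longitudinal, 2 welds).
R_nwt = 0.6 × 90 × 0.1767 × 5.5 = 52.49 kips (transverse, base value).
(i) R_nwl + R_nwt = 157.5 kips; (ii) 0.85 R_nwl + 1.5 R_nwt = 168 kips.
R_n = max = 168 kips [governs: (ii)]; R_n/Ω = 83.99 kips.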